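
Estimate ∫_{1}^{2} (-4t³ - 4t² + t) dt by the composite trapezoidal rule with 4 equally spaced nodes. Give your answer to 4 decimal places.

h = (2 − 1)/3 = 0.333333.
Nodes t₀,…,t₃ = 1, 1.333333, 1.666667, 2.
f(t) = -4t³ - 4t² + t: f₀=-7, f₁=-15.259259, f₂=-27.962963, f₃=-46.
(h/2)·[f₀ + 2f₁ + 2f₂ + f₃] = 0.166667·(-139.444444) = -23.2407.

-23.2407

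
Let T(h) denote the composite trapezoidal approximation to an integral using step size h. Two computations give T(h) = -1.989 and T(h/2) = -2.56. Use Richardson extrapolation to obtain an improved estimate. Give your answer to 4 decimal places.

-2.7503

R = (4·T(h/2) − T(h)) / 3 = (4·(-2.56) − (-1.989))/3 = (-8.251)/3 = -2.7503.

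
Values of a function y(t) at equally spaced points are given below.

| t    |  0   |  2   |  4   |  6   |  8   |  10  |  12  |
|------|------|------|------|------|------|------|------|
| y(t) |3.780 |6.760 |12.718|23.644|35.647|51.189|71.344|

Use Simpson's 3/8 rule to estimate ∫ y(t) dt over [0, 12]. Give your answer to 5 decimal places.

331.01550

h = 2, n = 6.
(3h/8)·[y₀ + 3y₁ + 3y₂ + 2y₃ + 3y₄ + 3y₅ + y₆] = 0.75·(441.354) = 331.01550.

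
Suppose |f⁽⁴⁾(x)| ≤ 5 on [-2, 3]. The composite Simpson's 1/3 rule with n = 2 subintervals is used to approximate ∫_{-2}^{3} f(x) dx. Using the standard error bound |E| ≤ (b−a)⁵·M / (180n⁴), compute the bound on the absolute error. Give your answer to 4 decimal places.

5.4253

|E| ≤ (5)⁵·5 / (180·2⁴) = 15625/2880 = 5.4253.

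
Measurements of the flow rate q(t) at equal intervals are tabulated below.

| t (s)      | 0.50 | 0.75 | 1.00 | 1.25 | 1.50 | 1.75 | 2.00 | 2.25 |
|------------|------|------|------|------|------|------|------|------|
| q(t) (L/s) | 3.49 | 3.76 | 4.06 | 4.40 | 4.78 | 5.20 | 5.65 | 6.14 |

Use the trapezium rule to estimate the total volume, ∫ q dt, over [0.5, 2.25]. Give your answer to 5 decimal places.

h = 0.25, n = 7.
(h/2)·[y₀ + 2y₁ + 2y₂ + 2y₃ + 2y₄ + 2y₅ + 2y₆ + y₇] = 0.125·(65.33) = 8.16625.

8.16625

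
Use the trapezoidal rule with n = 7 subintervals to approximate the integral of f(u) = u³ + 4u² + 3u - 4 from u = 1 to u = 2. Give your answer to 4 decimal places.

h = (2 − 1)/7 = 0.142857.
Nodes u₀,…,u₇ = 1, 1.142857, 1.285714, 1.428571, 1.571429, 1.714286, 1.857143, 2.
f(u) = u³ + 4u² + 3u - 4: f₀=4, f₁=6.145773, f₂=8.594752, f₃=11.364431, f₄=14.472303, f₅=17.935860, f₆=21.772595, f₇=26.
(h/2)·[f₀ + 2f₁ + 2f₂ + 2f₃ + 2f₄ + 2f₅ + 2f₆ + f₇] = 0.071429·(190.571429) = 13.6122.

13.6122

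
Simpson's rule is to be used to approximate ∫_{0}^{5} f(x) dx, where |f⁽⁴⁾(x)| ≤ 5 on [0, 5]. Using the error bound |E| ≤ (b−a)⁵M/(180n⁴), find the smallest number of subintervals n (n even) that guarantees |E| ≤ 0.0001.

32

Need 15625/(180n⁴) ≤ 0.0001.
n⁴ ≥ 15625/(180·0.0001) = 868056 ⇒ n ≥ 30.5237, so the smallest even n is 32. (n must be even for Simpson's rule.)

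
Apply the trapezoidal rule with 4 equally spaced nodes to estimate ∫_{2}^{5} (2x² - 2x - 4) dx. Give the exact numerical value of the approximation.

46

h = (5 − 2)/3 = 1.
Nodes x₀,…,x₃ = 2, 3, 4, 5.
f(x) = 2x² - 2x - 4: f₀=0, f₁=8, f₂=20, f₃=36.
(h/2)·[f₀ + 2f₁ + 2f₂ + f₃] = 0.5·(92) = 46.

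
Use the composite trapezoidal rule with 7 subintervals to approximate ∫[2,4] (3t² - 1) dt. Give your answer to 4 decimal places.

h = (4 − 2)/7 = 0.285714.
Nodes t₀,…,t₇ = 2, 2.285714, 2.571429, 2.857143, 3.142857, 3.428571, 3.714286, 4.
f(t) = 3t² - 1: f₀=11, f₁=14.673469, f₂=18.836735, f₃=23.489796, f₄=28.632653, f₅=34.265306, f₆=40.387755, f₇=47.
(h/2)·[f₀ + 2f₁ + 2f₂ + 2f₃ + 2f₄ + 2f₅ + 2f₆ + f₇] = 0.142857·(378.571429) = 54.0816.

54.0816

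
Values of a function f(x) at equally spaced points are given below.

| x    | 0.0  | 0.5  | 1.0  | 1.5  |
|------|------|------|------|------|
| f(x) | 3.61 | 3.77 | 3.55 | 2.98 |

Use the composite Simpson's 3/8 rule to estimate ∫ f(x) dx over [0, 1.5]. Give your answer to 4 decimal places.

h = 0.5, n = 3.
(3h/8)·[y₀ + 3y₁ + 3y₂ + y₃] = 0.1875·(28.55) = 5.3531.

5.3531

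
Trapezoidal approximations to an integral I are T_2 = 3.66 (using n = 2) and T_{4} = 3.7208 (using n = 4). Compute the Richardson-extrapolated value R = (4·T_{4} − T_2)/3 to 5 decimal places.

R = (4·T_{4} − T_2) / 3 = (4·3.7208 − 3.66)/3 = (11.2232)/3 = 3.74107.

3.74107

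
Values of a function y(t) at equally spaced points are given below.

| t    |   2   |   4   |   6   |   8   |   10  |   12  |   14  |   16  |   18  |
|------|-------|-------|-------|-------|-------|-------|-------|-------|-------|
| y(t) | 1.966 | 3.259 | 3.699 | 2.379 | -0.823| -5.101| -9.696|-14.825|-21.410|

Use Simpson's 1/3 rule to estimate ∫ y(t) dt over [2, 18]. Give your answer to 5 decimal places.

h = 2, n = 8.
(h/3)·[y₀ + 4y₁ + 2y₂ + 4y₃ + 2y₄ + 4y₅ + 2y₆ + 4y₇ + y₈] = 0.666667·(-90.236) = -60.15733.

-60.15733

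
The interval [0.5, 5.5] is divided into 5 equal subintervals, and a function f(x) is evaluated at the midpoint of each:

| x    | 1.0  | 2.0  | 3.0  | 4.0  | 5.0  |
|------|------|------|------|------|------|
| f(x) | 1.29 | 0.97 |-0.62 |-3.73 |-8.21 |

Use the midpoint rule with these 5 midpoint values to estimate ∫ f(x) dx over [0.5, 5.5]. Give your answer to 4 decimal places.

-10.3000

h = 1, n = 5.
h·[y(m₁) + y(m₂) + y(m₃) + y(m₄) + y(m₅)] = 1·(-10.30) = -10.3000.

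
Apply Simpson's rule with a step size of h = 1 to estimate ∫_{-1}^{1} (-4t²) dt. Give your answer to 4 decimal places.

h = (1 − (-1))/2 = 1.
Nodes t₀,…,t₂ = -1, 0, 1.
f(t) = -4t²: f₀=-4, f₁=0, f₂=-4.
(h/3)·[f₀ + 4f₁ + f₂] = 0.333333·(-8) = -2.6667.

-2.6667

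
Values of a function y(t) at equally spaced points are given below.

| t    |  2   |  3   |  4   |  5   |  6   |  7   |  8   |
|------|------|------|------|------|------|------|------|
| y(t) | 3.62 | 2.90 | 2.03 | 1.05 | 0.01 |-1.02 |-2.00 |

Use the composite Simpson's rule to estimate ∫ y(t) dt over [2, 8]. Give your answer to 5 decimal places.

5.80667

h = 1, n = 6.
(h/3)·[y₀ + 4y₁ + 2y₂ + 4y₃ + 2y₄ + 4y₅ + y₆] = 0.333333·(17.42) = 5.80667.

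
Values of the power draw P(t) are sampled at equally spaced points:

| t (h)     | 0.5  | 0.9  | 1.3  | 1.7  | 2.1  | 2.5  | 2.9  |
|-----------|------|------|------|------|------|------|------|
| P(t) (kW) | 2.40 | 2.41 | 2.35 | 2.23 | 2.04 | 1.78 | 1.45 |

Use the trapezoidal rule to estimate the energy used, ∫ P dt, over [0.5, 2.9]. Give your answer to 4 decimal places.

5.0940

h = 0.4, n = 6.
(h/2)·[y₀ + 2y₁ + 2y₂ + 2y₃ + 2y₄ + 2y₅ + y₆] = 0.2·(25.47) = 5.0940.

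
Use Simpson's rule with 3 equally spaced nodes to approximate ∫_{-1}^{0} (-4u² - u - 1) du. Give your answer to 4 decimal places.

-1.8333

h = (0 − (-1))/2 = 0.5.
Nodes u₀,…,u₂ = -1, -0.5, 0.
f(u) = -4u² - u - 1: f₀=-4, f₁=-1.5, f₂=-1.
(h/3)·[f₀ + 4f₁ + f₂] = 0.166667·(-11) = -1.8333.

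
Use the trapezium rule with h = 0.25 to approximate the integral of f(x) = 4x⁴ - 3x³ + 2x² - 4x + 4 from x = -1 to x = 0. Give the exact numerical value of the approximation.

8.3671875

h = (0 − (-1))/4 = 0.25.
Nodes x₀,…,x₄ = -1, -0.75, -0.5, -0.25, 0.
f(x) = 4x⁴ - 3x³ + 2x² - 4x + 4: f₀=17, f₁=10.65625, f₂=7.125, f₃=5.1875, f₄=4.
(h/2)·[f₀ + 2f₁ + 2f₂ + 2f₃ + f₄] = 0.125·(66.9375) = 8.3671875.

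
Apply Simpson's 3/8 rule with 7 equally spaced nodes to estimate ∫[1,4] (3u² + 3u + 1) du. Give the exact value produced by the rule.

88.5

h = (4 − 1)/6 = 0.5.
Nodes u₀,…,u₆ = 1, 1.5, 2, 2.5, 3, 3.5, 4.
f(u) = 3u² + 3u + 1: f₀=7, f₁=12.25, f₂=19, f₃=27.25, f₄=37, f₅=48.25, f₆=61.
(3h/8)·[f₀ + 3f₁ + 3f₂ + 2f₃ + 3f₄ + 3f₅ + f₆] = 0.1875·(472) = 88.5.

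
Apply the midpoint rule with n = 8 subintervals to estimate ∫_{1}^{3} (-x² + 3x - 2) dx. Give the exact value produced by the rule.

h = (3 − 1)/8 = 0.25.
Midpoints m₁,…,m₈ = 1.125, 1.375, 1.625, 1.875, 2.125, 2.375, 2.625, 2.875.
f(m₁)=0.109375, f(m₂)=0.234375, f(m₃)=0.234375, f(m₄)=0.109375, f(m₅)=-0.140625, f(m₆)=-0.515625, f(m₇)=-1.015625, f(m₈)=-1.640625.
h·[f(m₁) + f(m₂) + f(m₃) + f(m₄) + f(m₅) + f(m₆) + f(m₇) + f(m₈)] = 0.25·(-2.625) = -0.65625.

-0.65625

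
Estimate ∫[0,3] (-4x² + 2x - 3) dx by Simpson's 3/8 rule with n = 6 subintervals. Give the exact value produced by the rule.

h = (3 − 0)/6 = 0.5.
Nodes x₀,…,x₆ = 0, 0.5, 1, 1.5, 2, 2.5, 3.
f(x) = -4x² + 2x - 3: f₀=-3, f₁=-3, f₂=-5, f₃=-9, f₄=-15, f₅=-23, f₆=-33.
(3h/8)·[f₀ + 3f₁ + 3f₂ + 2f₃ + 3f₄ + 3f₅ + f₆] = 0.1875·(-192) = -36.

-36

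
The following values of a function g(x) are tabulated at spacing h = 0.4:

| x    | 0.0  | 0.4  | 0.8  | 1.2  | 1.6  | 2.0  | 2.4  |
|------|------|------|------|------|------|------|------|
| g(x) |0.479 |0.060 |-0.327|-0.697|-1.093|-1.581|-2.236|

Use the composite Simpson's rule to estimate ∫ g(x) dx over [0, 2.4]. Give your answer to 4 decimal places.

-1.7959

h = 0.4, n = 6.
(h/3)·[y₀ + 4y₁ + 2y₂ + 4y₃ + 2y₄ + 4y₅ + y₆] = 0.133333·(-13.469) = -1.7959.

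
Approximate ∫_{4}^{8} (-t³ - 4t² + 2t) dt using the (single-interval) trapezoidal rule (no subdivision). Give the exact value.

T = (b−a)/2 · [f(4) + f(8)] = 2·[(-120) + (-752)] = -1744.

-1744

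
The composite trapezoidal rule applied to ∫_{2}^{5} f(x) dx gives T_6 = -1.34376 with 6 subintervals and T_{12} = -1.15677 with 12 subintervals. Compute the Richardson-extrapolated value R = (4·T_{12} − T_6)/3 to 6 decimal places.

R = (4·T_{12} − T_6) / 3 = (4·(-1.15677) − (-1.34376))/3 = (-3.28332)/3 = -1.094440.

-1.094440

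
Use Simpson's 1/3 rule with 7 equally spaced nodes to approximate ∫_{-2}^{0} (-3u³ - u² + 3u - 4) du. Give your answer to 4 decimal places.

h = (0 − (-2))/6 = 0.333333.
Nodes u₀,…,u₆ = -2, -1.666667, -1.333333, -1, -0.666667, -0.333333, 0.
f(u) = -3u³ - u² + 3u - 4: f₀=10, f₁=2.111111, f₂=-2.666667, f₃=-5, f₄=-5.555556, f₅=-5, f₆=-4.
(h/3)·[f₀ + 4f₁ + 2f₂ + 4f₃ + 2f₄ + 4f₅ + f₆] = 0.111111·(-42) = -4.6667.

-4.6667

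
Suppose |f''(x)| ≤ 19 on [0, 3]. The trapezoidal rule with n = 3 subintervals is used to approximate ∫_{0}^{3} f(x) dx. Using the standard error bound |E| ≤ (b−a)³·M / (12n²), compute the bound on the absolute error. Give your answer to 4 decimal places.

|E| ≤ (3)³·19 / (12·3²) = 513/108 = 4.7500.

4.7500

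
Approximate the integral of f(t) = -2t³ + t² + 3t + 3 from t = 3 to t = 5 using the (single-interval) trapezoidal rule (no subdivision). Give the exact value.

-240

T = (b−a)/2 · [f(3) + f(5)] = 1·[(-33) + (-207)] = -240.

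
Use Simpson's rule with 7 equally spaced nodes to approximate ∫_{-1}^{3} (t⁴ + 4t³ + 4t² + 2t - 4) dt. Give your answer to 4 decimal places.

158.2387

h = (3 − (-1))/6 = 0.666667.
Nodes t₀,…,t₆ = -1, -0.333333, 0.333333, 1, 1.666667, 2.333333, 3.
f(t) = t⁴ + 4t³ + 4t² + 2t - 4: f₀=-5, f₁=-4.358025, f₂=-2.728395, f₃=7, f₄=36.679012, f₅=102.901235, f₆=227.
(h/3)·[f₀ + 4f₁ + 2f₂ + 4f₃ + 2f₄ + 4f₅ + f₆] = 0.222222·(712.074074) = 158.2387.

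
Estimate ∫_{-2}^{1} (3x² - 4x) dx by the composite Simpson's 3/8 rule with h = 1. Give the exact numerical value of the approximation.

15

h = (1 − (-2))/3 = 1.
Nodes x₀,…,x₃ = -2, -1, 0, 1.
f(x) = 3x² - 4x: f₀=20, f₁=7, f₂=0, f₃=-1.
(3h/8)·[f₀ + 3f₁ + 3f₂ + f₃] = 0.375·(40) = 15.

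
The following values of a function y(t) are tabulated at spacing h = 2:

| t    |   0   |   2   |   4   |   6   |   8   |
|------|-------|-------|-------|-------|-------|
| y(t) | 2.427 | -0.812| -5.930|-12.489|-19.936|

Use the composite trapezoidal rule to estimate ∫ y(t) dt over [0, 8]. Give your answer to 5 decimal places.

-55.97100

h = 2, n = 4.
(h/2)·[y₀ + 2y₁ + 2y₂ + 2y₃ + y₄] = 1·(-55.971) = -55.97100.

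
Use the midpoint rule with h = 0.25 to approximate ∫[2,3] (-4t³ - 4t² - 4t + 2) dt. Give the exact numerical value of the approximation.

h = (3 − 2)/4 = 0.25.
Midpoints m₁,…,m₄ = 2.125, 2.375, 2.625, 2.875.
f(m₁)=-62.9453125, f(m₂)=-83.6484375, f(m₃)=-108.4140625, f(m₄)=-137.6171875.
h·[f(m₁) + f(m₂) + f(m₃) + f(m₄)] = 0.25·(-392.625) = -98.15625.

-98.15625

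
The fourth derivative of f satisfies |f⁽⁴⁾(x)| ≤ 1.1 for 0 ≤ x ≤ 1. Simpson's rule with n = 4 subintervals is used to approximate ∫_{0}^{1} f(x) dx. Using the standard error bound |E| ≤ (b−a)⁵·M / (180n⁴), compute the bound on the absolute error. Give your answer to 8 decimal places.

|E| ≤ (1)⁵·1.1 / (180·4⁴) = 1.1/46080 = 0.00002387.

0.00002387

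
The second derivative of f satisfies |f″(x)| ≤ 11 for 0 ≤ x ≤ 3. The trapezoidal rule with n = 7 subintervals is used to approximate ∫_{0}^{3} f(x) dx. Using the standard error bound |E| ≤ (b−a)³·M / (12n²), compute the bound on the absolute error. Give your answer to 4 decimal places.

0.5051

|E| ≤ (3)³·11 / (12·7²) = 297/588 = 0.5051.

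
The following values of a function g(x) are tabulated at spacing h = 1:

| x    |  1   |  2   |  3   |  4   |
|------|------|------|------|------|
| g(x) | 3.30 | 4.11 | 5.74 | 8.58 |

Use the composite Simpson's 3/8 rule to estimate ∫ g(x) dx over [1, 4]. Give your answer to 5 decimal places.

h = 1, n = 3.
(3h/8)·[y₀ + 3y₁ + 3y₂ + y₃] = 0.375·(41.43) = 15.53625.

15.53625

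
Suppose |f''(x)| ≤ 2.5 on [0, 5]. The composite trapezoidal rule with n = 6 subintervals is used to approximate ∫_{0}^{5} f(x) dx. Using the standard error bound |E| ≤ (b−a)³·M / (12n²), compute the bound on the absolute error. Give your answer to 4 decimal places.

0.7234

|E| ≤ (5)³·2.5 / (12·6²) = 312.5/432 = 0.7234.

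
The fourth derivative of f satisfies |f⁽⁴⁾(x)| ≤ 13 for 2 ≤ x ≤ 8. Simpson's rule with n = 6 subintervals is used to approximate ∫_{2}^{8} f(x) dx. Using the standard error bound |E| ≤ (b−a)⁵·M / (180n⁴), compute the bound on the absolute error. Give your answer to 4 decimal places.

0.4333

|E| ≤ (6)⁵·13 / (180·6⁴) = 101088/233280 = 0.4333.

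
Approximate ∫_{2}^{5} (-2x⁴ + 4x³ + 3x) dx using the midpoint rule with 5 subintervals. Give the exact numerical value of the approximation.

h = (5 − 2)/5 = 0.6.
Midpoints m₁,…,m₅ = 2.3, 2.9, 3.5, 4.1, 4.7.
f(m₁)=-0.4002, f(m₂)=-35.2002, f(m₃)=-118.125, f(m₄)=-277.1682, f(m₅)=-546.5442.
h·[f(m₁) + f(m₂) + f(m₃) + f(m₄) + f(m₅)] = 0.6·(-977.4378) = -586.46268.

-586.46268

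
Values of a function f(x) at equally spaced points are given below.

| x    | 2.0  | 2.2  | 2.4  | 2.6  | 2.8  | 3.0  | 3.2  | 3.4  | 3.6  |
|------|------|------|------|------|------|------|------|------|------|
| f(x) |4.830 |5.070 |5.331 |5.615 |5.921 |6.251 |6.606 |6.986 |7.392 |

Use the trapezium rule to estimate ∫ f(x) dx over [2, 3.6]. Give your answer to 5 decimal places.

h = 0.2, n = 8.
(h/2)·[y₀ + 2y₁ + 2y₂ + 2y₃ + 2y₄ + 2y₅ + 2y₆ + 2y₇ + y₈] = 0.1·(95.782) = 9.57820.

9.57820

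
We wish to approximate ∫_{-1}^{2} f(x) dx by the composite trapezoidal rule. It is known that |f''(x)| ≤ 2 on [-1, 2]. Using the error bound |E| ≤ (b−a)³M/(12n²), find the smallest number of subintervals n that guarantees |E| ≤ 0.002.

48

Need 54/(12n²) ≤ 0.002.
n² ≥ 54/(12·0.002) = 2250 ⇒ n ≥ 47.4342, so the smallest n is 48.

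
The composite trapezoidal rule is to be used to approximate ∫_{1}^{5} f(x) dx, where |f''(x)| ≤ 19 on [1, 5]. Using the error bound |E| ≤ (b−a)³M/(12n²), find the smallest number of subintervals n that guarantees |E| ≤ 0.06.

42

Need 1216/(12n²) ≤ 0.06.
n² ≥ 1216/(12·0.06) = 1688.89 ⇒ n ≥ 41.0961, so the smallest n is 42.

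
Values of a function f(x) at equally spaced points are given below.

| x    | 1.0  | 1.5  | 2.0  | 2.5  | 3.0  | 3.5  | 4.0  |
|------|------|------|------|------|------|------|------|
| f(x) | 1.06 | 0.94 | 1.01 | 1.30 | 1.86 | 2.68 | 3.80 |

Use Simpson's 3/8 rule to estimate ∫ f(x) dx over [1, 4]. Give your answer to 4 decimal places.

h = 0.5, n = 6.
(3h/8)·[y₀ + 3y₁ + 3y₂ + 2y₃ + 3y₄ + 3y₅ + y₆] = 0.1875·(26.93) = 5.0494.

5.0494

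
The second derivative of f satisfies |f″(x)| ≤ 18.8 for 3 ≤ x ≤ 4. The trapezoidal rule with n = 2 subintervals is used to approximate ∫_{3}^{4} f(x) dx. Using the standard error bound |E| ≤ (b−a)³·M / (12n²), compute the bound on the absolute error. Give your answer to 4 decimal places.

0.3917

|E| ≤ (1)³·18.8 / (12·2²) = 18.8/48 = 0.3917.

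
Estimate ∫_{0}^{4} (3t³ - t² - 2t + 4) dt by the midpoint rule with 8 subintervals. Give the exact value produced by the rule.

h = (4 − 0)/8 = 0.5.
Midpoints m₁,…,m₈ = 0.25, 0.75, 1.25, 1.75, 2.25, 2.75, 3.25, 3.75.
f(m₁)=3.484375, f(m₂)=3.203125, f(m₃)=5.796875, f(m₄)=13.515625, f(m₅)=28.609375, f(m₆)=53.328125, f(m₇)=89.921875, f(m₈)=140.640625.
h·[f(m₁) + f(m₂) + f(m₃) + f(m₄) + f(m₅) + f(m₆) + f(m₇) + f(m₈)] = 0.5·(338.5) = 169.25.

169.25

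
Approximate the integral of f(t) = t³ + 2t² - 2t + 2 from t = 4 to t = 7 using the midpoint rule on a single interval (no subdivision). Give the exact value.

653.625

M = (b−a)·f(5.5) = 3·(217.875) = 653.625.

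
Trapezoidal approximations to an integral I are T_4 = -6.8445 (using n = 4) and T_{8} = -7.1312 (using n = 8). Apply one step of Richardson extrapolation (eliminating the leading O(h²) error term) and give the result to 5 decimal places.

-7.22677

R = (4·T_{8} − T_4) / 3 = (4·(-7.1312) − (-6.8445))/3 = (-21.6803)/3 = -7.22677.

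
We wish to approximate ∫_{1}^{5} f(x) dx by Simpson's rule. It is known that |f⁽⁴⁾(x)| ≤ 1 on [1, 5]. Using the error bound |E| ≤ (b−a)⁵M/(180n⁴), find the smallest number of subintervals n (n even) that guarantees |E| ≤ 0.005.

6

Need 1024/(180n⁴) ≤ 0.005.
n⁴ ≥ 1024/(180·0.005) = 1137.78 ⇒ n ≥ 5.8078, so the smallest even n is 6. (n must be even for Simpson's rule.)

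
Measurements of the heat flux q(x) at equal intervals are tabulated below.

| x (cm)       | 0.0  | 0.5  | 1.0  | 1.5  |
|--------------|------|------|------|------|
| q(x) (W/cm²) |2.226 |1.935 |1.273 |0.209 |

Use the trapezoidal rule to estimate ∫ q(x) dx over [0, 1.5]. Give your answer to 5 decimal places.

h = 0.5, n = 3.
(h/2)·[y₀ + 2y₁ + 2y₂ + y₃] = 0.25·(8.851) = 2.21275.

2.21275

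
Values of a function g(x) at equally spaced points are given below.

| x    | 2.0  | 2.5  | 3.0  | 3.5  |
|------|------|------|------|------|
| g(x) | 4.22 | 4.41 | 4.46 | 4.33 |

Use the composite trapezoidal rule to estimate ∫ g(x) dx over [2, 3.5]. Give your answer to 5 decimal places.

h = 0.5, n = 3.
(h/2)·[y₀ + 2y₁ + 2y₂ + y₃] = 0.25·(26.29) = 6.57250.

6.57250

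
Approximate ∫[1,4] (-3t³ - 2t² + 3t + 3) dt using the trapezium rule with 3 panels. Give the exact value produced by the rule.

-214

h = (4 − 1)/3 = 1.
Nodes t₀,…,t₃ = 1, 2, 3, 4.
f(t) = -3t³ - 2t² + 3t + 3: f₀=1, f₁=-23, f₂=-87, f₃=-209.
(h/2)·[f₀ + 2f₁ + 2f₂ + f₃] = 0.5·(-428) = -214.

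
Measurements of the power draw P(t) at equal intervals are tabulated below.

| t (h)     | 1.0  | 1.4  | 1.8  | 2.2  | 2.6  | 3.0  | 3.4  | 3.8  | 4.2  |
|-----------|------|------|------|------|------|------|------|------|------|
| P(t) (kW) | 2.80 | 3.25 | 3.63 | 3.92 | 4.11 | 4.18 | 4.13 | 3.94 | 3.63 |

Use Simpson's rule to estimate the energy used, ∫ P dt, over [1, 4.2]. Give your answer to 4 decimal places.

12.1773

h = 0.4, n = 8.
(h/3)·[y₀ + 4y₁ + 2y₂ + 4y₃ + 2y₄ + 4y₅ + 2y₆ + 4y₇ + y₈] = 0.133333·(91.33) = 12.1773.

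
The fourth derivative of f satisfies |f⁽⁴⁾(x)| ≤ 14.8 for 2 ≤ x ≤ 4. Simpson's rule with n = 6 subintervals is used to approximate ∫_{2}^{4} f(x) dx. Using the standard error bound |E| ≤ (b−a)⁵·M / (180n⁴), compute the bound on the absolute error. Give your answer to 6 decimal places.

|E| ≤ (2)⁵·14.8 / (180·6⁴) = 473.6/233280 = 0.002030.

0.002030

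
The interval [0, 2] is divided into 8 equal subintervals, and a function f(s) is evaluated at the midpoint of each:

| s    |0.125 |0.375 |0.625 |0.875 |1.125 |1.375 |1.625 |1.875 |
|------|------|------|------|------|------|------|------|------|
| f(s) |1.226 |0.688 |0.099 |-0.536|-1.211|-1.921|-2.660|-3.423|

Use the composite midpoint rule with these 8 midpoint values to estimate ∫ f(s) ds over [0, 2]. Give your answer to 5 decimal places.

-1.93450

h = 0.25, n = 8.
h·[y(m₁) + y(m₂) + y(m₃) + y(m₄) + y(m₅) + y(m₆) + y(m₇) + y(m₈)] = 0.25·(-7.738) = -1.93450.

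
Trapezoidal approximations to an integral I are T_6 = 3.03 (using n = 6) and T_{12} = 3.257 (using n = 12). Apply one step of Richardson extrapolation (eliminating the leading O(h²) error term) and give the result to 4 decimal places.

3.3327

R = (4·T_{12} − T_6) / 3 = (4·3.257 − 3.03)/3 = (9.998)/3 = 3.3327.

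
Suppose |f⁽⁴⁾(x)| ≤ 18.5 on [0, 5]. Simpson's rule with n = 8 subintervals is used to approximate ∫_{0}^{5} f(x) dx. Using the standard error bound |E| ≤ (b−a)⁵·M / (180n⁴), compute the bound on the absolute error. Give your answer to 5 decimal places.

|E| ≤ (5)⁵·18.5 / (180·8⁴) = 57812.5/737280 = 0.07841.

0.07841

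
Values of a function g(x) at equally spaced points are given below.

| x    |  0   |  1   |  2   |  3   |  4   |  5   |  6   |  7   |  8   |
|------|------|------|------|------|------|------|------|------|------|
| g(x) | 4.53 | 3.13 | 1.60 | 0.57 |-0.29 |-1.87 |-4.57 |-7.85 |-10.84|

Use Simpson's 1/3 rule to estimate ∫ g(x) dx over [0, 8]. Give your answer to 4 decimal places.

h = 1, n = 8.
(h/3)·[y₀ + 4y₁ + 2y₂ + 4y₃ + 2y₄ + 4y₅ + 2y₆ + 4y₇ + y₈] = 0.333333·(-36.91) = -12.3033.

-12.3033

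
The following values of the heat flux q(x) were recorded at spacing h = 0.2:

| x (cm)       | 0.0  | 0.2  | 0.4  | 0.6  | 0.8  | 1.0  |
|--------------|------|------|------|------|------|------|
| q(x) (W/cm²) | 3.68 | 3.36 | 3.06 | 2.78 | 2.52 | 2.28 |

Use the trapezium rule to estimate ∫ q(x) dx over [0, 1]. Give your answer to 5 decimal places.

2.94000

h = 0.2, n = 5.
(h/2)·[y₀ + 2y₁ + 2y₂ + 2y₃ + 2y₄ + y₅] = 0.1·(29.40) = 2.94000.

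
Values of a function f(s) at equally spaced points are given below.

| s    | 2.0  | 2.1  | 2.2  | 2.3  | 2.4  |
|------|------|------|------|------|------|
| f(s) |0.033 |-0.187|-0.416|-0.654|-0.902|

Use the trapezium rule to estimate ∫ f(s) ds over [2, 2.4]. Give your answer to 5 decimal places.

-0.16915

h = 0.1, n = 4.
(h/2)·[y₀ + 2y₁ + 2y₂ + 2y₃ + y₄] = 0.05·(-3.383) = -0.16915.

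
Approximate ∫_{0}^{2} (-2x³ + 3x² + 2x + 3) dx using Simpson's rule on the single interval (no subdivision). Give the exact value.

10

S = (b−a)/6 · [f(0) + 4f(1) + f(2)] = 0.333333·[3 + 4·6 + 3] = 10.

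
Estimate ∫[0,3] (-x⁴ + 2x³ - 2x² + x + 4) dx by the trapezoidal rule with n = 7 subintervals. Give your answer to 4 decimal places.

-10.6068

h = (3 − 0)/7 = 0.428571.
Nodes x₀,…,x₇ = 0, 0.428571, 0.857143, 1.285714, 1.714286, 2.142857, 2.571429, 3.
f(x) = -x⁴ + 2x³ - 2x² + x + 4: f₀=4, f₁=4.184923, f₂=4.107455, f₃=3.497709, f₄=1.276135, f₅=-4.446481, f₆=-16.369013, f₇=-38.
(h/2)·[f₀ + 2f₁ + 2f₂ + 2f₃ + 2f₄ + 2f₅ + 2f₆ + f₇] = 0.214286·(-49.498542) = -10.6068.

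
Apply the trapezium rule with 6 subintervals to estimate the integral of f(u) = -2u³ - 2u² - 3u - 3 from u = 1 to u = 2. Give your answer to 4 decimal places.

h = (2 − 1)/6 = 0.166667.
Nodes u₀,…,u₆ = 1, 1.166667, 1.333333, 1.5, 1.666667, 1.833333, 2.
f(u) = -2u³ - 2u² - 3u - 3: f₀=-10, f₁=-12.398148, f₂=-15.296296, f₃=-18.75, f₄=-22.814815, f₅=-27.546296, f₆=-33.
(h/2)·[f₀ + 2f₁ + 2f₂ + 2f₃ + 2f₄ + 2f₅ + f₆] = 0.083333·(-236.611111) = -19.7176.

-19.7176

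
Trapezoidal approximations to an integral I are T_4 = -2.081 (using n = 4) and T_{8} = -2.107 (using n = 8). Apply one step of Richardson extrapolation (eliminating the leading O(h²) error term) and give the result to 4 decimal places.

R = (4·T_{8} − T_4) / 3 = (4·(-2.107) − (-2.081))/3 = (-6.347)/3 = -2.1157.

-2.1157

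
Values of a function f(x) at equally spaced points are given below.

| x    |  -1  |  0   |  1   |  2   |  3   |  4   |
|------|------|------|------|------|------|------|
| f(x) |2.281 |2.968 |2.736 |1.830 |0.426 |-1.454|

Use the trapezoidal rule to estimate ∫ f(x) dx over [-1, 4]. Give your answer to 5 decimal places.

h = 1, n = 5.
(h/2)·[y₀ + 2y₁ + 2y₂ + 2y₃ + 2y₄ + y₅] = 0.5·(16.747) = 8.37350.

8.37350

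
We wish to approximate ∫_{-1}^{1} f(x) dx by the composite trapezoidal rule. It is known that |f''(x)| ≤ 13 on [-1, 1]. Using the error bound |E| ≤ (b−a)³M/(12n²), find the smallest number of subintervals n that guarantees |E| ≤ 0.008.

Need 104/(12n²) ≤ 0.008.
n² ≥ 104/(12·0.008) = 1083.33 ⇒ n ≥ 32.9140, so the smallest n is 33.

33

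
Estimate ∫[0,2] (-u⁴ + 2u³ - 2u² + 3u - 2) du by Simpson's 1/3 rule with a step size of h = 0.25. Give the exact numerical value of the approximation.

-1.734375

h = (2 − 0)/8 = 0.25.
Nodes u₀,…,u₈ = 0, 0.25, 0.5, 0.75, 1, 1.25, 1.5, 1.75, 2.
f(u) = -u⁴ + 2u³ - 2u² + 3u - 2: f₀=-2, f₁=-1.34765625, f₂=-0.8125, f₃=-0.34765625, f₄=0, f₅=0.08984375, f₆=-0.3125, f₇=-1.53515625, f₈=-4.
(h/3)·[f₀ + 4f₁ + 2f₂ + 4f₃ + 2f₄ + 4f₅ + 2f₆ + 4f₇ + f₈] = 0.083333·(-20.8125) = -1.734375.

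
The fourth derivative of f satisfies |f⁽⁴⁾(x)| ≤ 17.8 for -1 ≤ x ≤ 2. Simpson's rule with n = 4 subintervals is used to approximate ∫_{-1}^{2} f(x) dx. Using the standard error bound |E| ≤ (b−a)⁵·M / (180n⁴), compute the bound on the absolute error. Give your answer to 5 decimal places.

|E| ≤ (3)⁵·17.8 / (180·4⁴) = 4325.4/46080 = 0.09387.

0.09387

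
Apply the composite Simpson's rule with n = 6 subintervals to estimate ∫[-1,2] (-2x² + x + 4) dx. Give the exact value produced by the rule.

7.5

h = (2 − (-1))/6 = 0.5.
Nodes x₀,…,x₆ = -1, -0.5, 0, 0.5, 1, 1.5, 2.
f(x) = -2x² + x + 4: f₀=1, f₁=3, f₂=4, f₃=4, f₄=3, f₅=1, f₆=-2.
(h/3)·[f₀ + 4f₁ + 2f₂ + 4f₃ + 2f₄ + 4f₅ + f₆] = 0.166667·(45) = 7.5.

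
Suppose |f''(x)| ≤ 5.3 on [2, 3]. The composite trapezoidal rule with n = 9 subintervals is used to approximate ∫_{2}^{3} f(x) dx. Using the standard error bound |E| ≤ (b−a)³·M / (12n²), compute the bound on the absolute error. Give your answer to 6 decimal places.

0.005453

|E| ≤ (1)³·5.3 / (12·9²) = 5.3/972 = 0.005453.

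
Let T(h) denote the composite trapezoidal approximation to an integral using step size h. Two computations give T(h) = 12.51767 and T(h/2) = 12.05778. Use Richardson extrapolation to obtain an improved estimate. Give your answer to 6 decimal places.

11.904483

R = (4·T(h/2) − T(h)) / 3 = (4·12.05778 − 12.51767)/3 = (35.71345)/3 = 11.904483.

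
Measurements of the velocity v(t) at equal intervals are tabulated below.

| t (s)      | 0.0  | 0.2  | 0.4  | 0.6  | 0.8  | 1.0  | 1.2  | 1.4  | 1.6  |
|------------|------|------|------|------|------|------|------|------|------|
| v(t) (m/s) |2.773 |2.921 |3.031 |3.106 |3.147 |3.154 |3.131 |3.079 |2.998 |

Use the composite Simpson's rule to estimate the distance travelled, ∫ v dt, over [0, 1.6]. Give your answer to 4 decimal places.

h = 0.2, n = 8.
(h/3)·[y₀ + 4y₁ + 2y₂ + 4y₃ + 2y₄ + 4y₅ + 2y₆ + 4y₇ + y₈] = 0.066667·(73.429) = 4.8953.

4.8953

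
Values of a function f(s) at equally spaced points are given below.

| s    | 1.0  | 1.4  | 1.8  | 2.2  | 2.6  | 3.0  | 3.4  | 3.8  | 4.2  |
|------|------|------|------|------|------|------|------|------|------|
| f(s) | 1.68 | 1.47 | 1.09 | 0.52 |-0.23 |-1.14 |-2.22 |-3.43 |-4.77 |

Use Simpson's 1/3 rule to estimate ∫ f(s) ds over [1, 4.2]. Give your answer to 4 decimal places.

h = 0.4, n = 8.
(h/3)·[y₀ + 4y₁ + 2y₂ + 4y₃ + 2y₄ + 4y₅ + 2y₆ + 4y₇ + y₈] = 0.133333·(-16.13) = -2.1507.

-2.1507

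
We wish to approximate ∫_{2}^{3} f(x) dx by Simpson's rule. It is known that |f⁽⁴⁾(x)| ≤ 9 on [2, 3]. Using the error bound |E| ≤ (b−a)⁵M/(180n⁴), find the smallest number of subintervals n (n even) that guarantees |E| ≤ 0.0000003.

22

Need 9/(180n⁴) ≤ 0.0000003.
n⁴ ≥ 9/(180·0.0000003) = 166667 ⇒ n ≥ 20.2052, so the smallest even n is 22. (n must be even for Simpson's rule.)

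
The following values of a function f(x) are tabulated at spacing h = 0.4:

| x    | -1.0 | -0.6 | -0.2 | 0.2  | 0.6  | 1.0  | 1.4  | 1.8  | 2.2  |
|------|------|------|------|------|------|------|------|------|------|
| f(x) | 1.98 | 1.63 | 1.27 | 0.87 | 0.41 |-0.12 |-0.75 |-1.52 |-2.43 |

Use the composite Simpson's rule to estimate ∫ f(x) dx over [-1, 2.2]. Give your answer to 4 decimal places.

h = 0.4, n = 8.
(h/3)·[y₀ + 4y₁ + 2y₂ + 4y₃ + 2y₄ + 4y₅ + 2y₆ + 4y₇ + y₈] = 0.133333·(4.85) = 0.6467.

0.6467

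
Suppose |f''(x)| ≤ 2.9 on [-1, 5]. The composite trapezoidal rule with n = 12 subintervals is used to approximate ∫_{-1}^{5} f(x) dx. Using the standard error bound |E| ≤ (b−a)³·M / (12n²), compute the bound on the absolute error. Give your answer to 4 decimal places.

|E| ≤ (6)³·2.9 / (12·12²) = 626.4/1728 = 0.3625.

0.3625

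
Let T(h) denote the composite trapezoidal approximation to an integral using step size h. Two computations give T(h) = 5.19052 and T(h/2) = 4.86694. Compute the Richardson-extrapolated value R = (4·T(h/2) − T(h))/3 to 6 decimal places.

R = (4·T(h/2) − T(h)) / 3 = (4·4.86694 − 5.19052)/3 = (14.27724)/3 = 4.759080.

4.759080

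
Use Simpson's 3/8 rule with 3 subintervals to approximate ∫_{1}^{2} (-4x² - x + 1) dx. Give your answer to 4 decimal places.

-9.8333

h = (2 − 1)/3 = 0.333333.
Nodes x₀,…,x₃ = 1, 1.333333, 1.666667, 2.
f(x) = -4x² - x + 1: f₀=-4, f₁=-7.444444, f₂=-11.777778, f₃=-17.
(3h/8)·[f₀ + 3f₁ + 3f₂ + f₃] = 0.125·(-78.666667) = -9.8333.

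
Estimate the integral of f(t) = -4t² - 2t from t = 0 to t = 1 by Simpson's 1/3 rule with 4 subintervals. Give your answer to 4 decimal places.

-2.3333

h = (1 − 0)/4 = 0.25.
Nodes t₀,…,t₄ = 0, 0.25, 0.5, 0.75, 1.
f(t) = -4t² - 2t: f₀=0, f₁=-0.75, f₂=-2, f₃=-3.75, f₄=-6.
(h/3)·[f₀ + 4f₁ + 2f₂ + 4f₃ + f₄] = 0.083333·(-28) = -2.3333.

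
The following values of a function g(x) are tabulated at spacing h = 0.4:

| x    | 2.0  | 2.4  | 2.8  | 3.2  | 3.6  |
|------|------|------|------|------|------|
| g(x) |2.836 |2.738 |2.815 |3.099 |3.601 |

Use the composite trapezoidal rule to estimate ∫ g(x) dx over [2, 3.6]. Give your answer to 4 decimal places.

4.7482

h = 0.4, n = 4.
(h/2)·[y₀ + 2y₁ + 2y₂ + 2y₃ + y₄] = 0.2·(23.741) = 4.7482.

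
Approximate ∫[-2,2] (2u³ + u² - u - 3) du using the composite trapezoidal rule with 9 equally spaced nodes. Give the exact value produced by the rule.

-6.5

h = (2 − (-2))/8 = 0.5.
Nodes u₀,…,u₈ = -2, -1.5, -1, -0.5, 0, 0.5, 1, 1.5, 2.
f(u) = 2u³ + u² - u - 3: f₀=-13, f₁=-6, f₂=-3, f₃=-2.5, f₄=-3, f₅=-3, f₆=-1, f₇=4.5, f₈=15.
(h/2)·[f₀ + 2f₁ + 2f₂ + 2f₃ + 2f₄ + 2f₅ + 2f₆ + 2f₇ + f₈] = 0.25·(-26) = -6.5.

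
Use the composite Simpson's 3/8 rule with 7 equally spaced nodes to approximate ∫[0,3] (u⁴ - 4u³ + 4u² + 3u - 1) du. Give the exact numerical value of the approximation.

h = (3 − 0)/6 = 0.5.
Nodes u₀,…,u₆ = 0, 0.5, 1, 1.5, 2, 2.5, 3.
f(u) = u⁴ - 4u³ + 4u² + 3u - 1: f₀=-1, f₁=1.0625, f₂=3, f₃=4.0625, f₄=5, f₅=8.0625, f₆=17.
(3h/8)·[f₀ + 3f₁ + 3f₂ + 2f₃ + 3f₄ + 3f₅ + f₆] = 0.1875·(75.5) = 14.15625.

14.15625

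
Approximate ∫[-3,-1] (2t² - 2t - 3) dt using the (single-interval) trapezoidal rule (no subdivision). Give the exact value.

T = (b−a)/2 · [f(-3) + f(-1)] = 1·[21 + 1] = 22.

22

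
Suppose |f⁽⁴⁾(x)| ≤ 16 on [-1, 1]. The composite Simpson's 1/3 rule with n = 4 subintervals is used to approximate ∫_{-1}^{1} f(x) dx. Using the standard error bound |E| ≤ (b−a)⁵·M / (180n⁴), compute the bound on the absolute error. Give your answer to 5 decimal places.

0.01111

|E| ≤ (2)⁵·16 / (180·4⁴) = 512/46080 = 0.01111.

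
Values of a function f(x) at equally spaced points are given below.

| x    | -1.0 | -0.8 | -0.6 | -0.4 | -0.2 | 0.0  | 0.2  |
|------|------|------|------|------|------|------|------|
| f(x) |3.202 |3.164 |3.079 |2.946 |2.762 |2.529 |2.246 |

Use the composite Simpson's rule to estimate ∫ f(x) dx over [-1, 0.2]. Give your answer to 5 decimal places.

3.44573

h = 0.2, n = 6.
(h/3)·[y₀ + 4y₁ + 2y₂ + 4y₃ + 2y₄ + 4y₅ + y₆] = 0.066667·(51.686) = 3.44573.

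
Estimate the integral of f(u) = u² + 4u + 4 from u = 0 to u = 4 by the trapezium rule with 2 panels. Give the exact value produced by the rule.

72

h = (4 − 0)/2 = 2.
Nodes u₀,…,u₂ = 0, 2, 4.
f(u) = u² + 4u + 4: f₀=4, f₁=16, f₂=36.
(h/2)·[f₀ + 2f₁ + f₂] = 1·(72) = 72.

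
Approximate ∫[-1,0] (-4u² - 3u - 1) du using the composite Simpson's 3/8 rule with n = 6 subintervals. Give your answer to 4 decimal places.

h = (0 − (-1))/6 = 0.166667.
Nodes u₀,…,u₆ = -1, -0.833333, -0.666667, -0.5, -0.333333, -0.166667, 0.
f(u) = -4u² - 3u - 1: f₀=-2, f₁=-1.277778, f₂=-0.777778, f₃=-0.5, f₄=-0.444444, f₅=-0.611111, f₆=-1.
(3h/8)·[f₀ + 3f₁ + 3f₂ + 2f₃ + 3f₄ + 3f₅ + f₆] = 0.0625·(-13.333333) = -0.8333.

-0.8333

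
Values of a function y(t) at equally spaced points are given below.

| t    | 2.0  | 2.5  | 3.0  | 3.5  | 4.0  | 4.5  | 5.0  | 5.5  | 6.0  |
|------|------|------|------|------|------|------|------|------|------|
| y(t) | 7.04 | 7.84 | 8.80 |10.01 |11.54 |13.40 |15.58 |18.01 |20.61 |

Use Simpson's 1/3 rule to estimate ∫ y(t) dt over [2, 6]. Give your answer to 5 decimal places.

h = 0.5, n = 8.
(h/3)·[y₀ + 4y₁ + 2y₂ + 4y₃ + 2y₄ + 4y₅ + 2y₆ + 4y₇ + y₈] = 0.166667·(296.53) = 49.42167.

49.42167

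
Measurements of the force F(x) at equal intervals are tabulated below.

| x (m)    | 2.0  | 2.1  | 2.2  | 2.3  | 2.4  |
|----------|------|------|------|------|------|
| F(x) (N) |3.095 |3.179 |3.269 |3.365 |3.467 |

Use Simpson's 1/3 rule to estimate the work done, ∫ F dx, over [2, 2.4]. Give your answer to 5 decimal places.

1.30920

h = 0.1, n = 4.
(h/3)·[y₀ + 4y₁ + 2y₂ + 4y₃ + y₄] = 0.033333·(39.276) = 1.30920.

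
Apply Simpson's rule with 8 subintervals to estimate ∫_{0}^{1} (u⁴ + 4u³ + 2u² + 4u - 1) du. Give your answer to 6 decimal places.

2.866699

h = (1 − 0)/8 = 0.125.
Nodes u₀,…,u₈ = 0, 0.125, 0.25, 0.375, 0.5, 0.625, 0.75, 0.875, 1.
f(u) = u⁴ + 4u³ + 2u² + 4u - 1: f₀=-1, f₁=-0.460693359375, f₂=0.19140625, f₃=1.011962890625, f₄=2.0625, f₅=3.410400390625, f₆=5.12890625, f₇=7.297119140625, f₈=10.
(h/3)·[f₀ + 4f₁ + 2f₂ + 4f₃ + 2f₄ + 4f₅ + 2f₆ + 4f₇ + f₈] = 0.041667·(68.80078125) = 2.866699.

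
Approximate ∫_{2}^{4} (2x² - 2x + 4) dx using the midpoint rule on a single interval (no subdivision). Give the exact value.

32

M = (b−a)·f(3) = 2·(16) = 32.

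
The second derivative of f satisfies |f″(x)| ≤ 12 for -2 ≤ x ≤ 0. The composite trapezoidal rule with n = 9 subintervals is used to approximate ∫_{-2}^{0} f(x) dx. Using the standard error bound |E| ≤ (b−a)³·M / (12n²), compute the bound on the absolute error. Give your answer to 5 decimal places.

|E| ≤ (2)³·12 / (12·9²) = 96/972 = 0.09877.

0.09877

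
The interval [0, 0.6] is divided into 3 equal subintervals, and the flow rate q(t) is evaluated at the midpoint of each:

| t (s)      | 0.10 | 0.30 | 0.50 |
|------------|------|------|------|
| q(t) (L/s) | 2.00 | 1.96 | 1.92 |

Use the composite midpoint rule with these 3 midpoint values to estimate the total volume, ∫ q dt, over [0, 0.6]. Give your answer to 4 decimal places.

h = 0.2, n = 3.
h·[y(m₁) + y(m₂) + y(m₃)] = 0.2·(5.88) = 1.1760.

1.1760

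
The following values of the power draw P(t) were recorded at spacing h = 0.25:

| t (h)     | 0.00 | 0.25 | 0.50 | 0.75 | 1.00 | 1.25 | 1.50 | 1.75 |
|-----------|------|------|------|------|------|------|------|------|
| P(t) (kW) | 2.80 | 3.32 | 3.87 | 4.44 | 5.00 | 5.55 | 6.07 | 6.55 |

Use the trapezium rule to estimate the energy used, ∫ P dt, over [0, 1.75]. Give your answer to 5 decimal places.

h = 0.25, n = 7.
(h/2)·[y₀ + 2y₁ + 2y₂ + 2y₃ + 2y₄ + 2y₅ + 2y₆ + y₇] = 0.125·(65.85) = 8.23125.

8.23125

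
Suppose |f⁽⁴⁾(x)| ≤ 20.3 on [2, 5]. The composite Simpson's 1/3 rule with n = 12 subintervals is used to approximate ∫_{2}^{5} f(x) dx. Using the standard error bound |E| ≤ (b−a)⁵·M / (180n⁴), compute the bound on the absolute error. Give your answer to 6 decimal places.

|E| ≤ (3)⁵·20.3 / (180·12⁴) = 4932.9/3732480 = 0.001322.

0.001322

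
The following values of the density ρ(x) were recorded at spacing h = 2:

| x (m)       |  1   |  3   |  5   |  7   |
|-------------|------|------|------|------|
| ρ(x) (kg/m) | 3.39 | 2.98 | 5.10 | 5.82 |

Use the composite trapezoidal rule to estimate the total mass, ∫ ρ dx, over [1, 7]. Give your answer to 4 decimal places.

h = 2, n = 3.
(h/2)·[y₀ + 2y₁ + 2y₂ + y₃] = 1·(25.37) = 25.3700.

25.3700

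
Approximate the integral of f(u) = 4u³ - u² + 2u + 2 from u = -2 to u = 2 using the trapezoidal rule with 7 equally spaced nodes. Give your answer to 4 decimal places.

h = (2 − (-2))/6 = 0.666667.
Nodes u₀,…,u₆ = -2, -1.333333, -0.666667, 0, 0.666667, 1.333333, 2.
f(u) = 4u³ - u² + 2u + 2: f₀=-38, f₁=-11.925926, f₂=-0.962963, f₃=2, f₄=4.074074, f₅=12.370370, f₆=34.
(h/2)·[f₀ + 2f₁ + 2f₂ + 2f₃ + 2f₄ + 2f₅ + f₆] = 0.333333·(7.111111) = 2.3704.

2.3704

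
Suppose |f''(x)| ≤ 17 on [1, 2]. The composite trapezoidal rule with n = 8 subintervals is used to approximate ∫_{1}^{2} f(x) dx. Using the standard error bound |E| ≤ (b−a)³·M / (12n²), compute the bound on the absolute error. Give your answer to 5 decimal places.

0.02214

|E| ≤ (1)³·17 / (12·8²) = 17/768 = 0.02214.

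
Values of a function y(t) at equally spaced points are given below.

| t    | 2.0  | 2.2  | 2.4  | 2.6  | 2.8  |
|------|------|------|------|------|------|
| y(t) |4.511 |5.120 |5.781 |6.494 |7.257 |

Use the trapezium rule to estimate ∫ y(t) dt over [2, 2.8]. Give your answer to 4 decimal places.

4.6558

h = 0.2, n = 4.
(h/2)·[y₀ + 2y₁ + 2y₂ + 2y₃ + y₄] = 0.1·(46.558) = 4.6558.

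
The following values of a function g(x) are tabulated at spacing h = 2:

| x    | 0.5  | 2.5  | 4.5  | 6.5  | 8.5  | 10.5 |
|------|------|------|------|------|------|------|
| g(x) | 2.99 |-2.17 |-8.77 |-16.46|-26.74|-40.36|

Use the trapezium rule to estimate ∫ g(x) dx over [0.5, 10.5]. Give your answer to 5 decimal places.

h = 2, n = 5.
(h/2)·[y₀ + 2y₁ + 2y₂ + 2y₃ + 2y₄ + y₅] = 1·(-145.65) = -145.65000.

-145.65000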